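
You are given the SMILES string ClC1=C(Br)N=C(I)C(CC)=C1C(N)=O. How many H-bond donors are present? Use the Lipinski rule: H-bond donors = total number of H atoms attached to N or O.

Donors: find every N or O and count the H atoms it carries.
  atom 5 (N): bond orders sum to 3 → 0 H
  atom 13 (N): bond orders sum to 1 → 2 H
  atom 14 (O): bond orders sum to 2 → 0 H
Lipinski HBD = 2.

2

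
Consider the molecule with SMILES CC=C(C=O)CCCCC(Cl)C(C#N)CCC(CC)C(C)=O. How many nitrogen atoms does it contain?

Scan the SMILES for N atoms (remember two-letter symbols like Cl and Br are single atoms).
Nitrogen count: 1.

1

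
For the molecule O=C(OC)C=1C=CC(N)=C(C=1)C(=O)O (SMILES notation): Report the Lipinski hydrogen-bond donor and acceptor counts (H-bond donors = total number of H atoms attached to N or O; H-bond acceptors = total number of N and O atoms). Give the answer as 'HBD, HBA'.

Donors: find every N or O and count the H atoms it carries.
  atom 1 (O): bond orders sum to 2 → 0 H
  atom 3 (O): bond orders sum to 2 → 0 H
  atom 9 (N): bond orders sum to 1 → 2 H
  atom 13 (O): bond orders sum to 2 → 0 H
  atom 14 (O): bond orders sum to 1 → 1 H
Lipinski HBD = 3.
Acceptors: N atoms = 1, O atoms = 4 → HBA = 5.

3, 5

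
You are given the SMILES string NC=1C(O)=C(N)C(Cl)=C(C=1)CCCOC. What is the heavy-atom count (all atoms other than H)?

Every atom symbol written in the SMILES (organic subset) is one heavy atom; implicit H are not written.
Heavy atoms by element → C:10, Cl:1, N:2, O:2.
Total: 15.

15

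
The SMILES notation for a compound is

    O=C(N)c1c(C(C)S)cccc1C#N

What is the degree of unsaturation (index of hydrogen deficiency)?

7

Molecular formula: C10H10N2OS.
DoU = (2C + 2 + N − H − X) / 2, where X is the halogen count and O/S are ignored.
    = (2·10 + 2 + 2 − 10 − 0) / 2 = 14 / 2 = 7.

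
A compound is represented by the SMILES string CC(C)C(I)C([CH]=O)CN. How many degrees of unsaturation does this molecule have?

1

Molecular formula: C7H14INO.
DoU = (2C + 2 + N − H − X) / 2, where X is the halogen count and O/S are ignored.
    = (2·7 + 2 + 1 − 14 − 1) / 2 = 2 / 2 = 1.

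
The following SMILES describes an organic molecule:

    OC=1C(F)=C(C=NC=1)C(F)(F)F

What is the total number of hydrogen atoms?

Walk through each heavy atom and fill implicit hydrogens from standard valence (C 4, N 3, O 2, S 2, halogen 1):
  atom 1: O, bond orders sum to 1 (valence 2) → 1 H
  atom 2: C, bond orders sum to 4 (valence 4) → 0 H
  atom 3: C, bond orders sum to 4 (valence 4) → 0 H
  atom 4: F (halogen, monovalent) → 0 H
  atom 5: C, bond orders sum to 4 (valence 4) → 0 H
  atom 6: C, bond orders sum to 3 (valence 4) → 1 H
  atom 7: N, bond orders sum to 3 (valence 3) → 0 H
  atom 8: C, bond orders sum to 3 (valence 4) → 1 H
  atom 9: C, bond orders sum to 4 (valence 4) → 0 H
  atom 10: F (halogen, monovalent) → 0 H
  atom 11: F (halogen, monovalent) → 0 H
  atom 12: F (halogen, monovalent) → 0 H
Total hydrogens: 3.

3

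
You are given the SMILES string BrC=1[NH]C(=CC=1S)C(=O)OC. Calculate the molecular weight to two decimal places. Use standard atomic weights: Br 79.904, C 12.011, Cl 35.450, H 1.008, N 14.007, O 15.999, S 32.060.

236.08 g/mol

First, the molecular formula is C6H6BrNO2S (counting implicit H from valence).
  Br: 1 × 79.904 = 79.904
  C: 6 × 12.011 = 72.066
  H: 6 × 1.008 = 6.048
  N: 1 × 14.007 = 14.007
  O: 2 × 15.999 = 31.998
  S: 1 × 32.060 = 32.060
Sum: 1×79.904 + 6×12.011 + 6×1.008 + 1×14.007 + 2×15.999 + 1×32.060 = 236.083 → 236.08 g/mol.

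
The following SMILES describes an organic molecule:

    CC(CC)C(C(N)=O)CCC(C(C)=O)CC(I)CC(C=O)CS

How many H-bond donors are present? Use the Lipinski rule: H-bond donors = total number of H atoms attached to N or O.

2

Donors: find every N or O and count the H atoms it carries.
  atom 7 (N): bond orders sum to 1 → 2 H
  atom 8 (O): bond orders sum to 2 → 0 H
  atom 14 (O): bond orders sum to 2 → 0 H
  atom 21 (O): bond orders sum to 2 → 0 H
Lipinski HBD = 2.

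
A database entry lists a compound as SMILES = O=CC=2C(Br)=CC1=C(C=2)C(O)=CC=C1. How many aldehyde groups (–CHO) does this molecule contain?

The aldehyde motif appears at heavy-atom position 2 in the SMILES.
Other groups present: 1 hydroxyl.
Aldehyde count: 1.

1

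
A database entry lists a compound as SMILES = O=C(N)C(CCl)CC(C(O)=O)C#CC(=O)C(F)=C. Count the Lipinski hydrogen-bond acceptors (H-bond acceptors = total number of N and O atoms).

5

N atoms: 1; O atoms: 4.
Lipinski HBA = 1 + 4 = 5.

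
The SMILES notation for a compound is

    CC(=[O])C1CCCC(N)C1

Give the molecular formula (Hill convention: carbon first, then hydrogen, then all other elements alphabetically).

C8H15NO

Walk through each heavy atom and fill implicit hydrogens from standard valence (C 4, N 3, O 2, S 2, halogen 1):
  atom 1: C, bond orders sum to 1 (valence 4) → 3 H
  atom 2: C, bond orders sum to 4 (valence 4) → 0 H
  atom 3: O with explicit H count 0
  atom 4: C, bond orders sum to 3 (valence 4) → 1 H
  atom 5: C, bond orders sum to 2 (valence 4) → 2 H
  atom 6: C, bond orders sum to 2 (valence 4) → 2 H
  atom 7: C, bond orders sum to 2 (valence 4) → 2 H
  atom 8: C, bond orders sum to 3 (valence 4) → 1 H
  atom 9: N, bond orders sum to 1 (valence 3) → 2 H
  atom 10: C, bond orders sum to 2 (valence 4) → 2 H
Totals → C:8, H:15, N:1, O:1.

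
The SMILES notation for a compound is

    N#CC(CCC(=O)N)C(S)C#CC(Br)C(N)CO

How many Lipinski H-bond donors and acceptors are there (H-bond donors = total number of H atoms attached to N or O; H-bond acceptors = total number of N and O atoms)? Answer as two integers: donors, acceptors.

Donors: find every N or O and count the H atoms it carries.
  atom 1 (N): bond orders sum to 3 → 0 H
  atom 7 (O): bond orders sum to 2 → 0 H
  atom 8 (N): bond orders sum to 1 → 2 H
  atom 16 (N): bond orders sum to 1 → 2 H
  atom 18 (O): bond orders sum to 1 → 1 H
Lipinski HBD = 5.
Acceptors: N atoms = 3, O atoms = 2 → HBA = 5.

5, 5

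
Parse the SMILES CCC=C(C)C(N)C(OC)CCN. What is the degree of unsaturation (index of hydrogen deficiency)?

Molecular formula: C10H22N2O.
DoU = (2C + 2 + N − H − X) / 2, where X is the halogen count and O/S are ignored.
    = (2·10 + 2 + 2 − 22 − 0) / 2 = 2 / 2 = 1.

1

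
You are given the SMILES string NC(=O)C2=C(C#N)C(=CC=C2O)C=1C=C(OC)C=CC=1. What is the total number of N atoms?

2

Scan the SMILES for N atoms (remember two-letter symbols like Cl and Br are single atoms).
Nitrogen count: 2.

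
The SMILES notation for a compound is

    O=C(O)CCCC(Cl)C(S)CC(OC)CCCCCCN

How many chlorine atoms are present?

Scan the SMILES for Cl atoms (remember two-letter symbols like Cl and Br are single atoms).
Chlorine count: 1.

1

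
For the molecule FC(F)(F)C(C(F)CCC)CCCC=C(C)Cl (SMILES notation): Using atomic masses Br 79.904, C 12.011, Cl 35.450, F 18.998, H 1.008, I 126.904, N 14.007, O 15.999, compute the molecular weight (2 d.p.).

First, the molecular formula is C12H19ClF4 (counting implicit H from valence).
  C: 12 × 12.011 = 144.132
  Cl: 1 × 35.450 = 35.450
  F: 4 × 18.998 = 75.992
  H: 19 × 1.008 = 19.152
Sum: 12×12.011 + 1×35.450 + 4×18.998 + 19×1.008 = 274.726 → 274.73 g/mol.

274.73 g/mol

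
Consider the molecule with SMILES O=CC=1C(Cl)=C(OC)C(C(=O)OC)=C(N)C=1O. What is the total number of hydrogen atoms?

Walk through each heavy atom and fill implicit hydrogens from standard valence (C 4, N 3, O 2, S 2, halogen 1):
  atom 1: O, bond orders sum to 2 (valence 2) → 0 H
  atom 2: C, bond orders sum to 3 (valence 4) → 1 H
  atom 3: C, bond orders sum to 4 (valence 4) → 0 H
  atom 4: C, bond orders sum to 4 (valence 4) → 0 H
  atom 5: Cl (halogen, monovalent) → 0 H
  atom 6: C, bond orders sum to 4 (valence 4) → 0 H
  atom 7: O, bond orders sum to 2 (valence 2) → 0 H
  atom 8: C, bond orders sum to 1 (valence 4) → 3 H
  atom 9: C, bond orders sum to 4 (valence 4) → 0 H
  atom 10: C, bond orders sum to 4 (valence 4) → 0 H
  atom 11: O, bond orders sum to 2 (valence 2) → 0 H
  atom 12: O, bond orders sum to 2 (valence 2) → 0 H
  atom 13: C, bond orders sum to 1 (valence 4) → 3 H
  atom 14: C, bond orders sum to 4 (valence 4) → 0 H
  atom 15: N, bond orders sum to 1 (valence 3) → 2 H
  atom 16: C, bond orders sum to 4 (valence 4) → 0 H
  atom 17: O, bond orders sum to 1 (valence 2) → 1 H
Total hydrogens: 10.

10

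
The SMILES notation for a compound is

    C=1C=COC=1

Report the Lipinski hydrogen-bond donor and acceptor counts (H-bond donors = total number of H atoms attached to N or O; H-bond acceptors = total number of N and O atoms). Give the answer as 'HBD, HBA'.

0, 1

Donors: find every N or O and count the H atoms it carries.
  atom 4 (O): bond orders sum to 2 → 0 H
Lipinski HBD = 0.
Acceptors: N atoms = 0, O atoms = 1 → HBA = 1.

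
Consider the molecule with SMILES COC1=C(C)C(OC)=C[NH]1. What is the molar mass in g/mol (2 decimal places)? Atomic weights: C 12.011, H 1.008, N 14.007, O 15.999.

141.17 g/mol

First, the molecular formula is C7H11NO2 (counting implicit H from valence).
  C: 7 × 12.011 = 84.077
  H: 11 × 1.008 = 11.088
  N: 1 × 14.007 = 14.007
  O: 2 × 15.999 = 31.998
Sum: 7×12.011 + 11×1.008 + 1×14.007 + 2×15.999 = 141.170 → 141.17 g/mol.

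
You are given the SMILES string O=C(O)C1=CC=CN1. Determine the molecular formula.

C5H5NO2

Walk through each heavy atom and fill implicit hydrogens from standard valence (C 4, N 3, O 2, S 2, halogen 1):
  atom 1: O, bond orders sum to 2 (valence 2) → 0 H
  atom 2: C, bond orders sum to 4 (valence 4) → 0 H
  atom 3: O, bond orders sum to 1 (valence 2) → 1 H
  atom 4: C, bond orders sum to 4 (valence 4) → 0 H
  atom 5: C, bond orders sum to 3 (valence 4) → 1 H
  atom 6: C, bond orders sum to 3 (valence 4) → 1 H
  atom 7: C, bond orders sum to 3 (valence 4) → 1 H
  atom 8: N, bond orders sum to 2 (valence 3) → 1 H
Totals → C:5, H:5, N:1, O:2.
In Hill order: C5H5NO2.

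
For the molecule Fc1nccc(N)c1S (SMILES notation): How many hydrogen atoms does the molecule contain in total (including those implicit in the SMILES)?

Walk through each heavy atom and fill implicit hydrogens from standard valence (C 4, N 3, O 2, S 2, halogen 1); for lowercase aromatic atoms, an aromatic c carries 1 H when it has two neighbours and 0 H with three, and aromatic n carries 0 H:
  atom 1: F (halogen, monovalent) → 0 H
  atom 2: aromatic c, 3 neighbours → 0 H
  atom 3: aromatic n, 2 neighbours → 0 H
  atom 4: aromatic c, 2 neighbours → 1 H
  atom 5: aromatic c, 2 neighbours → 1 H
  atom 6: aromatic c, 3 neighbours → 0 H
  atom 7: N, bond orders sum to 1 (valence 3) → 2 H
  atom 8: aromatic c, 3 neighbours → 0 H
  atom 9: S, bond orders sum to 1 (valence 2) → 1 H
Total hydrogens: 5.

5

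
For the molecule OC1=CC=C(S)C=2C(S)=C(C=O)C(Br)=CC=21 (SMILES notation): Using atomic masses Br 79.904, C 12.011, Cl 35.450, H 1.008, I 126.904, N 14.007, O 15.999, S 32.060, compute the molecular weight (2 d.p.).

315.20 g/mol

First, the molecular formula is C11H7BrO2S2 (counting implicit H from valence).
  Br: 1 × 79.904 = 79.904
  C: 11 × 12.011 = 132.121
  H: 7 × 1.008 = 7.056
  O: 2 × 15.999 = 31.998
  S: 2 × 32.060 = 64.120
Sum: 1×79.904 + 11×12.011 + 7×1.008 + 2×15.999 + 2×32.060 = 315.199 → 315.20 g/mol.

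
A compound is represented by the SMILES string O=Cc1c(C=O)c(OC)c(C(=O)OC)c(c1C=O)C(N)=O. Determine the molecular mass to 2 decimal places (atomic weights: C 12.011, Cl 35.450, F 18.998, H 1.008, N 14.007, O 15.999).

293.23 g/mol

First, the molecular formula is C13H11NO7 (counting implicit H from valence).
  C: 13 × 12.011 = 156.143
  H: 11 × 1.008 = 11.088
  N: 1 × 14.007 = 14.007
  O: 7 × 15.999 = 111.993
Sum: 13×12.011 + 11×1.008 + 1×14.007 + 7×15.999 = 293.231 → 293.23 g/mol.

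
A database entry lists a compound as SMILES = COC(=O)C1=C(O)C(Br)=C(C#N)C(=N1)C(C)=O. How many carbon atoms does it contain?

10

Count every carbon token in the SMILES (each C, including those in ring-closure positions and inside branches).
Carbon count: 10.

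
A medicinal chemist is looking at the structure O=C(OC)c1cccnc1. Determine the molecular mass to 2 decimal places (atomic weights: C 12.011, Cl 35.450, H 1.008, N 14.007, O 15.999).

First, the molecular formula is C7H7NO2 (counting implicit H from valence).
  C: 7 × 12.011 = 84.077
  H: 7 × 1.008 = 7.056
  N: 1 × 14.007 = 14.007
  O: 2 × 15.999 = 31.998
Sum: 7×12.011 + 7×1.008 + 1×14.007 + 2×15.999 = 137.138 → 137.14 g/mol.

137.14 g/mol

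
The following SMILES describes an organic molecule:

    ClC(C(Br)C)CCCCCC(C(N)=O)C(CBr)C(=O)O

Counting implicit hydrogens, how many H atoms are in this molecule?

22

Walk through each heavy atom and fill implicit hydrogens from standard valence (C 4, N 3, O 2, S 2, halogen 1):
  atom 1: Cl (halogen, monovalent) → 0 H
  atom 2: C, bond orders sum to 3 (valence 4) → 1 H
  atom 3: C, bond orders sum to 3 (valence 4) → 1 H
  atom 4: Br (halogen, monovalent) → 0 H
  atom 5: C, bond orders sum to 1 (valence 4) → 3 H
  atom 6: C, bond orders sum to 2 (valence 4) → 2 H
  atom 7: C, bond orders sum to 2 (valence 4) → 2 H
  atom 8: C, bond orders sum to 2 (valence 4) → 2 H
  atom 9: C, bond orders sum to 2 (valence 4) → 2 H
  atom 10: C, bond orders sum to 2 (valence 4) → 2 H
  atom 11: C, bond orders sum to 3 (valence 4) → 1 H
  atom 12: C, bond orders sum to 4 (valence 4) → 0 H
  atom 13: N, bond orders sum to 1 (valence 3) → 2 H
  atom 14: O, bond orders sum to 2 (valence 2) → 0 H
  atom 15: C, bond orders sum to 3 (valence 4) → 1 H
  atom 16: C, bond orders sum to 2 (valence 4) → 2 H
  atom 17: Br (halogen, monovalent) → 0 H
  atom 18: C, bond orders sum to 4 (valence 4) → 0 H
  atom 19: O, bond orders sum to 2 (valence 2) → 0 H
  atom 20: O, bond orders sum to 1 (valence 2) → 1 H
Total hydrogens: 22.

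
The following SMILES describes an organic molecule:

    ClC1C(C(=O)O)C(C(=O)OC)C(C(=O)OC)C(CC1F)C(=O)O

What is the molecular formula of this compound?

Walk through each heavy atom and fill implicit hydrogens from standard valence (C 4, N 3, O 2, S 2, halogen 1):
  atom 1: Cl (halogen, monovalent) → 0 H
  atom 2: C, bond orders sum to 3 (valence 4) → 1 H
  atom 3: C, bond orders sum to 3 (valence 4) → 1 H
  atom 4: C, bond orders sum to 4 (valence 4) → 0 H
  atom 5: O, bond orders sum to 2 (valence 2) → 0 H
  atom 6: O, bond orders sum to 1 (valence 2) → 1 H
  atom 7: C, bond orders sum to 3 (valence 4) → 1 H
  atom 8: C, bond orders sum to 4 (valence 4) → 0 H
  atom 9: O, bond orders sum to 2 (valence 2) → 0 H
  atom 10: O, bond orders sum to 2 (valence 2) → 0 H
  atom 11: C, bond orders sum to 1 (valence 4) → 3 H
  atom 12: C, bond orders sum to 3 (valence 4) → 1 H
  atom 13: C, bond orders sum to 4 (valence 4) → 0 H
  atom 14: O, bond orders sum to 2 (valence 2) → 0 H
  atom 15: O, bond orders sum to 2 (valence 2) → 0 H
  atom 16: C, bond orders sum to 1 (valence 4) → 3 H
  atom 17: C, bond orders sum to 3 (valence 4) → 1 H
  atom 18: C, bond orders sum to 2 (valence 4) → 2 H
  atom 19: C, bond orders sum to 3 (valence 4) → 1 H
  atom 20: F (halogen, monovalent) → 0 H
  atom 21: C, bond orders sum to 4 (valence 4) → 0 H
  atom 22: O, bond orders sum to 2 (valence 2) → 0 H
  atom 23: O, bond orders sum to 1 (valence 2) → 1 H
Totals → C:13, H:16, Cl:1, F:1, O:8.

C13H16ClFO8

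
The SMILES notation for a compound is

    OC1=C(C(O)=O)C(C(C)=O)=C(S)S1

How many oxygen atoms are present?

4

Scan the SMILES for O atoms (remember two-letter symbols like Cl and Br are single atoms).
Oxygen count: 4.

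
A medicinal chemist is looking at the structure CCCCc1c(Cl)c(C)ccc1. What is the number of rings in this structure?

In SMILES, each pair of matching ring-closure digits denotes one ring-closing bond; the number of such bonds equals the number of independent rings.
Ring-closure bonds here: 1.

1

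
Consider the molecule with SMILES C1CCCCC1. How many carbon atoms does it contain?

Count every carbon token in the SMILES (each C, including those in ring-closure positions and inside branches).
Carbon count: 6.

6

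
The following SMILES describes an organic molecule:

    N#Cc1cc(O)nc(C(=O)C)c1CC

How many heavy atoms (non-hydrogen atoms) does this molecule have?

14

Every atom symbol written in the SMILES (organic subset) is one heavy atom; implicit H are not written.
Heavy atoms by element → C:10, N:2, O:2.
Total: 14.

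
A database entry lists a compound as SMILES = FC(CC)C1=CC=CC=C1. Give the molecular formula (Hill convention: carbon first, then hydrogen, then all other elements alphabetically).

Walk through each heavy atom and fill implicit hydrogens from standard valence (C 4, N 3, O 2, S 2, halogen 1):
  atom 1: F (halogen, monovalent) → 0 H
  atom 2: C, bond orders sum to 3 (valence 4) → 1 H
  atom 3: C, bond orders sum to 2 (valence 4) → 2 H
  atom 4: C, bond orders sum to 1 (valence 4) → 3 H
  atom 5: C, bond orders sum to 4 (valence 4) → 0 H
  atom 6: C, bond orders sum to 3 (valence 4) → 1 H
  atom 7: C, bond orders sum to 3 (valence 4) → 1 H
  atom 8: C, bond orders sum to 3 (valence 4) → 1 H
  atom 9: C, bond orders sum to 3 (valence 4) → 1 H
  atom 10: C, bond orders sum to 3 (valence 4) → 1 H
Totals → C:9, H:11, F:1.

C9H11F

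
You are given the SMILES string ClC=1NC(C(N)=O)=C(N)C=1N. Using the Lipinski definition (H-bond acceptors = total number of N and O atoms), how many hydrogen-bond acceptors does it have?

5

N atoms: 4; O atoms: 1.
Lipinski HBA = 4 + 1 = 5.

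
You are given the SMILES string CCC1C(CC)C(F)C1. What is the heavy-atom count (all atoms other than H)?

Every atom symbol written in the SMILES (organic subset) is one heavy atom; implicit H are not written.
Heavy atoms by element → C:8, F:1.
Total: 9.

9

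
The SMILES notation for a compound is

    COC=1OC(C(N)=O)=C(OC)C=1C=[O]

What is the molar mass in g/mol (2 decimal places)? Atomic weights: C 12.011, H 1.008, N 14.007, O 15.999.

First, the molecular formula is C8H9NO5 (counting implicit H from valence).
  C: 8 × 12.011 = 96.088
  H: 9 × 1.008 = 9.072
  N: 1 × 14.007 = 14.007
  O: 5 × 15.999 = 79.995
Sum: 8×12.011 + 9×1.008 + 1×14.007 + 5×15.999 = 199.162 → 199.16 g/mol.

199.16 g/mol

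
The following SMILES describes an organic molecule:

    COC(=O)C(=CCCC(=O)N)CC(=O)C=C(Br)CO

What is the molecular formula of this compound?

C12H16BrNO5

Walk through each heavy atom and fill implicit hydrogens from standard valence (C 4, N 3, O 2, S 2, halogen 1):
  atom 1: C, bond orders sum to 1 (valence 4) → 3 H
  atom 2: O, bond orders sum to 2 (valence 2) → 0 H
  atom 3: C, bond orders sum to 4 (valence 4) → 0 H
  atom 4: O, bond orders sum to 2 (valence 2) → 0 H
  atom 5: C, bond orders sum to 4 (valence 4) → 0 H
  atom 6: C, bond orders sum to 3 (valence 4) → 1 H
  atom 7: C, bond orders sum to 2 (valence 4) → 2 H
  atom 8: C, bond orders sum to 2 (valence 4) → 2 H
  atom 9: C, bond orders sum to 4 (valence 4) → 0 H
  atom 10: O, bond orders sum to 2 (valence 2) → 0 H
  atom 11: N, bond orders sum to 1 (valence 3) → 2 H
  atom 12: C, bond orders sum to 2 (valence 4) → 2 H
  atom 13: C, bond orders sum to 4 (valence 4) → 0 H
  atom 14: O, bond orders sum to 2 (valence 2) → 0 H
  atom 15: C, bond orders sum to 3 (valence 4) → 1 H
  atom 16: C, bond orders sum to 4 (valence 4) → 0 H
  atom 17: Br (halogen, monovalent) → 0 H
  atom 18: C, bond orders sum to 2 (valence 4) → 2 H
  atom 19: O, bond orders sum to 1 (valence 2) → 1 H
Totals → C:12, H:16, Br:1, N:1, O:5.
In Hill order: C12H16BrNO5.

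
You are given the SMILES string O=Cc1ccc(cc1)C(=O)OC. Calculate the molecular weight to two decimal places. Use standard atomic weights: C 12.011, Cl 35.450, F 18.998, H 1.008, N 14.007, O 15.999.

First, the molecular formula is C9H8O3 (counting implicit H from valence).
  C: 9 × 12.011 = 108.099
  H: 8 × 1.008 = 8.064
  O: 3 × 15.999 = 47.997
Sum: 9×12.011 + 8×1.008 + 3×15.999 = 164.160 → 164.16 g/mol.

164.16 g/mol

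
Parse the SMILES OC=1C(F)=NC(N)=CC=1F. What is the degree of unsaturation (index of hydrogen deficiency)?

Degree of unsaturation = (number of rings) + (number of π bonds).
Ring closures in the SMILES: 1.
π bonds: 3 double bonds (each 1 DoU) → 3 DoU from unsaturation.
Total DoU = 1 + 3 = 4.

4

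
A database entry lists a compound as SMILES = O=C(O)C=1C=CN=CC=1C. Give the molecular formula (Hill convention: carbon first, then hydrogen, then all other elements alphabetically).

Walk through each heavy atom and fill implicit hydrogens from standard valence (C 4, N 3, O 2, S 2, halogen 1):
  atom 1: O, bond orders sum to 2 (valence 2) → 0 H
  atom 2: C, bond orders sum to 4 (valence 4) → 0 H
  atom 3: O, bond orders sum to 1 (valence 2) → 1 H
  atom 4: C, bond orders sum to 4 (valence 4) → 0 H
  atom 5: C, bond orders sum to 3 (valence 4) → 1 H
  atom 6: C, bond orders sum to 3 (valence 4) → 1 H
  atom 7: N, bond orders sum to 3 (valence 3) → 0 H
  atom 8: C, bond orders sum to 3 (valence 4) → 1 H
  atom 9: C, bond orders sum to 4 (valence 4) → 0 H
  atom 10: C, bond orders sum to 1 (valence 4) → 3 H
Totals → C:7, H:7, N:1, O:2.
In Hill order: C7H7NO2.

C7H7NO2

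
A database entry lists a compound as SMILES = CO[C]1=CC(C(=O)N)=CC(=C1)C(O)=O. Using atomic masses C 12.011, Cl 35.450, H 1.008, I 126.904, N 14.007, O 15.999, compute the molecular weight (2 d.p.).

First, the molecular formula is C9H9NO4 (counting implicit H from valence).
  C: 9 × 12.011 = 108.099
  H: 9 × 1.008 = 9.072
  N: 1 × 14.007 = 14.007
  O: 4 × 15.999 = 63.996
Sum: 9×12.011 + 9×1.008 + 1×14.007 + 4×15.999 = 195.174 → 195.17 g/mol.

195.17 g/mol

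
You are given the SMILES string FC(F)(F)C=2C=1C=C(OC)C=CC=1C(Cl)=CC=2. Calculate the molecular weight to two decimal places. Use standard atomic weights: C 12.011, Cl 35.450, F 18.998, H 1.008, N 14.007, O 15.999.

First, the molecular formula is C12H8ClF3O (counting implicit H from valence).
  C: 12 × 12.011 = 144.132
  Cl: 1 × 35.450 = 35.450
  F: 3 × 18.998 = 56.994
  H: 8 × 1.008 = 8.064
  O: 1 × 15.999 = 15.999
Sum: 12×12.011 + 1×35.450 + 3×18.998 + 8×1.008 + 1×15.999 = 260.639 → 260.64 g/mol.

260.64 g/mol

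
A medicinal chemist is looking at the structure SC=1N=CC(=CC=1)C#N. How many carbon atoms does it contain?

6

Count every carbon token in the SMILES (each C, including those in ring-closure positions and inside branches).
Carbon count: 6.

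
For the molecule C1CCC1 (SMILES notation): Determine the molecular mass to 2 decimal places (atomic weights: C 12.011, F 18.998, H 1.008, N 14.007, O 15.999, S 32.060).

56.11 g/mol

First, the molecular formula is C4H8 (counting implicit H from valence).
  C: 4 × 12.011 = 48.044
  H: 8 × 1.008 = 8.064
Sum: 4×12.011 + 8×1.008 = 56.108 → 56.11 g/mol.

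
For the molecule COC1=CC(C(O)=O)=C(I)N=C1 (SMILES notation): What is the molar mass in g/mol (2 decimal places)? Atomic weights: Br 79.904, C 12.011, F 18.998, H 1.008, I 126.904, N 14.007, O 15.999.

First, the molecular formula is C7H6INO3 (counting implicit H from valence).
  C: 7 × 12.011 = 84.077
  H: 6 × 1.008 = 6.048
  I: 1 × 126.904 = 126.904
  N: 1 × 14.007 = 14.007
  O: 3 × 15.999 = 47.997
Sum: 7×12.011 + 6×1.008 + 1×126.904 + 1×14.007 + 3×15.999 = 279.033 → 279.03 g/mol.

279.03 g/mol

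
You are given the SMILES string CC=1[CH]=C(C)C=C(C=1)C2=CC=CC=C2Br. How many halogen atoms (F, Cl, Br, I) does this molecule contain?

1

Halogen atoms appear at heavy-atom position 15 (1×Br).
Halogen count: 1.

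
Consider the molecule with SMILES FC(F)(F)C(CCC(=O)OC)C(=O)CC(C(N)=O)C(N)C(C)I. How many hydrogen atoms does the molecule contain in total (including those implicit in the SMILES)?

20

Walk through each heavy atom and fill implicit hydrogens from standard valence (C 4, N 3, O 2, S 2, halogen 1):
  atom 1: F (halogen, monovalent) → 0 H
  atom 2: C, bond orders sum to 4 (valence 4) → 0 H
  atom 3: F (halogen, monovalent) → 0 H
  atom 4: F (halogen, monovalent) → 0 H
  atom 5: C, bond orders sum to 3 (valence 4) → 1 H
  atom 6: C, bond orders sum to 2 (valence 4) → 2 H
  atom 7: C, bond orders sum to 2 (valence 4) → 2 H
  atom 8: C, bond orders sum to 4 (valence 4) → 0 H
  atom 9: O, bond orders sum to 2 (valence 2) → 0 H
  atom 10: O, bond orders sum to 2 (valence 2) → 0 H
  atom 11: C, bond orders sum to 1 (valence 4) → 3 H
  atom 12: C, bond orders sum to 4 (valence 4) → 0 H
  atom 13: O, bond orders sum to 2 (valence 2) → 0 H
  atom 14: C, bond orders sum to 2 (valence 4) → 2 H
  atom 15: C, bond orders sum to 3 (valence 4) → 1 H
  atom 16: C, bond orders sum to 4 (valence 4) → 0 H
  atom 17: N, bond orders sum to 1 (valence 3) → 2 H
  atom 18: O, bond orders sum to 2 (valence 2) → 0 H
  atom 19: C, bond orders sum to 3 (valence 4) → 1 H
  atom 20: N, bond orders sum to 1 (valence 3) → 2 H
  atom 21: C, bond orders sum to 3 (valence 4) → 1 H
  atom 22: C, bond orders sum to 1 (valence 4) → 3 H
  atom 23: I (halogen, monovalent) → 0 H
Total hydrogens: 20.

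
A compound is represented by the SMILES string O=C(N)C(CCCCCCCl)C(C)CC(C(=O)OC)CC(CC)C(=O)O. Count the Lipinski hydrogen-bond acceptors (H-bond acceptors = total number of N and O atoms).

6

N atoms: 1; O atoms: 5.
Lipinski HBA = 1 + 5 = 6.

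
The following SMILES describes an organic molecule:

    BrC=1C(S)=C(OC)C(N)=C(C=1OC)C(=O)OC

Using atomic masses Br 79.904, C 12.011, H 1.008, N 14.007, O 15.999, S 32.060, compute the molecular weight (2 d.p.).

First, the molecular formula is C10H12BrNO4S (counting implicit H from valence).
  Br: 1 × 79.904 = 79.904
  C: 10 × 12.011 = 120.110
  H: 12 × 1.008 = 12.096
  N: 1 × 14.007 = 14.007
  O: 4 × 15.999 = 63.996
  S: 1 × 32.060 = 32.060
Sum: 1×79.904 + 10×12.011 + 12×1.008 + 1×14.007 + 4×15.999 + 1×32.060 = 322.173 → 322.17 g/mol.

322.17 g/mol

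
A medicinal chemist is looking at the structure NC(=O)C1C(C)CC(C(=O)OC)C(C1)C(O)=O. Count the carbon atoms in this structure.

11

Count every carbon token in the SMILES (each C, including those in ring-closure positions and inside branches).
Carbon count: 11.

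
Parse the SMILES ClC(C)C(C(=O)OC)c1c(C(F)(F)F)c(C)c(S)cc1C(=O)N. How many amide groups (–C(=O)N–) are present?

1

The amide motif appears at heavy-atom position 21 in the SMILES.
Other groups present: 1 ester, 1 thiol.
Amide count: 1.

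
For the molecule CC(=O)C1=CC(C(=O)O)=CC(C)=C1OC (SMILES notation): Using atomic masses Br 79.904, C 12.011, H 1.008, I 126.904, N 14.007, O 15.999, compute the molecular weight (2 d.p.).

208.21 g/mol

First, the molecular formula is C11H12O4 (counting implicit H from valence).
  C: 11 × 12.011 = 132.121
  H: 12 × 1.008 = 12.096
  O: 4 × 15.999 = 63.996
Sum: 11×12.011 + 12×1.008 + 4×15.999 = 208.213 → 208.21 g/mol.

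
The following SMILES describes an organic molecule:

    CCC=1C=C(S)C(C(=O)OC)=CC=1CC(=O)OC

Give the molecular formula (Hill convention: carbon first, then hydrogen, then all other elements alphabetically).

Walk through each heavy atom and fill implicit hydrogens from standard valence (C 4, N 3, O 2, S 2, halogen 1):
  atom 1: C, bond orders sum to 1 (valence 4) → 3 H
  atom 2: C, bond orders sum to 2 (valence 4) → 2 H
  atom 3: C, bond orders sum to 4 (valence 4) → 0 H
  atom 4: C, bond orders sum to 3 (valence 4) → 1 H
  atom 5: C, bond orders sum to 4 (valence 4) → 0 H
  atom 6: S, bond orders sum to 1 (valence 2) → 1 H
  atom 7: C, bond orders sum to 4 (valence 4) → 0 H
  atom 8: C, bond orders sum to 4 (valence 4) → 0 H
  atom 9: O, bond orders sum to 2 (valence 2) → 0 H
  atom 10: O, bond orders sum to 2 (valence 2) → 0 H
  atom 11: C, bond orders sum to 1 (valence 4) → 3 H
  atom 12: C, bond orders sum to 3 (valence 4) → 1 H
  atom 13: C, bond orders sum to 4 (valence 4) → 0 H
  atom 14: C, bond orders sum to 2 (valence 4) → 2 H
  atom 15: C, bond orders sum to 4 (valence 4) → 0 H
  atom 16: O, bond orders sum to 2 (valence 2) → 0 H
  atom 17: O, bond orders sum to 2 (valence 2) → 0 H
  atom 18: C, bond orders sum to 1 (valence 4) → 3 H
Totals → C:13, H:16, O:4, S:1.
In Hill order: C13H16O4S.

C13H16O4S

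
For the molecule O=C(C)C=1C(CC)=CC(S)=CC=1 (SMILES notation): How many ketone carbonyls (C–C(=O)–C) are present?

1

The ketone motif appears at heavy-atom position 2 in the SMILES.
Other groups present: 1 thiol.
Ketone count: 1.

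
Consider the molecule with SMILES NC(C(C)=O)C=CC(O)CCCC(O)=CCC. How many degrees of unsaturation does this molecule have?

3

Degree of unsaturation = (number of rings) + (number of π bonds).
Ring closures in the SMILES: 0.
π bonds: 3 double bonds (each 1 DoU) → 3 DoU from unsaturation.
Total DoU = 0 + 3 = 3.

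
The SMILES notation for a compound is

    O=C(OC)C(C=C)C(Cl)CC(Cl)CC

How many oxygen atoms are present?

Scan the SMILES for O atoms (remember two-letter symbols like Cl and Br are single atoms).
Oxygen count: 2.

2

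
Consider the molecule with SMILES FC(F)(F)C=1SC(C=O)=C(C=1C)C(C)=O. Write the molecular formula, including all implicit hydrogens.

Walk through each heavy atom and fill implicit hydrogens from standard valence (C 4, N 3, O 2, S 2, halogen 1):
  atom 1: F (halogen, monovalent) → 0 H
  atom 2: C, bond orders sum to 4 (valence 4) → 0 H
  atom 3: F (halogen, monovalent) → 0 H
  atom 4: F (halogen, monovalent) → 0 H
  atom 5: C, bond orders sum to 4 (valence 4) → 0 H
  atom 6: S, bond orders sum to 2 (valence 2) → 0 H
  atom 7: C, bond orders sum to 4 (valence 4) → 0 H
  atom 8: C, bond orders sum to 3 (valence 4) → 1 H
  atom 9: O, bond orders sum to 2 (valence 2) → 0 H
  atom 10: C, bond orders sum to 4 (valence 4) → 0 H
  atom 11: C, bond orders sum to 4 (valence 4) → 0 H
  atom 12: C, bond orders sum to 1 (valence 4) → 3 H
  atom 13: C, bond orders sum to 4 (valence 4) → 0 H
  atom 14: C, bond orders sum to 1 (valence 4) → 3 H
  atom 15: O, bond orders sum to 2 (valence 2) → 0 H
Totals → C:9, H:7, F:3, O:2, S:1.
In Hill order: C9H7F3O2S.

C9H7F3O2S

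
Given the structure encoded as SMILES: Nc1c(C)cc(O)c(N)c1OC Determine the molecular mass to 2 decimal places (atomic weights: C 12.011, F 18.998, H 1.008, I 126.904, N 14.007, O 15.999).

First, the molecular formula is C8H12N2O2 (counting implicit H from valence).
  C: 8 × 12.011 = 96.088
  H: 12 × 1.008 = 12.096
  N: 2 × 14.007 = 28.014
  O: 2 × 15.999 = 31.998
Sum: 8×12.011 + 12×1.008 + 2×14.007 + 2×15.999 = 168.196 → 168.20 g/mol.

168.20 g/mol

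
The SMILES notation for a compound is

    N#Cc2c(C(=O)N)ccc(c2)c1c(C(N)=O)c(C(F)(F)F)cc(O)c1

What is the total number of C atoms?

Count every carbon token in the SMILES (each C, including those in ring-closure positions and inside branches).
Carbon count: 16.

16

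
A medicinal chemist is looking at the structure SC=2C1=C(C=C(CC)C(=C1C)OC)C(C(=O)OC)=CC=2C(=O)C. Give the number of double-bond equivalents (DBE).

Molecular formula: C18H20O4S.
DoU = (2C + 2 + N − H − X) / 2, where X is the halogen count and O/S are ignored.
    = (2·18 + 2 + 0 − 20 − 0) / 2 = 18 / 2 = 9.

9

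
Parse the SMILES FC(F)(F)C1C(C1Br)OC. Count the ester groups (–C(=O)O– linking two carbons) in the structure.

Scan the SMILES for the ester motif — none present.
Groups that are present: 1 ether.

0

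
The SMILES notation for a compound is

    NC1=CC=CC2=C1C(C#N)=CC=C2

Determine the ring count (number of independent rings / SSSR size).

In SMILES, each pair of matching ring-closure digits denotes one ring-closing bond; the number of such bonds equals the number of independent rings.
Ring-closure bonds here: 2.

2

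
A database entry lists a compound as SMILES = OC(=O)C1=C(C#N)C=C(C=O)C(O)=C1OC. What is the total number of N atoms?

1

Scan the SMILES for N atoms (remember two-letter symbols like Cl and Br are single atoms).
Nitrogen count: 1.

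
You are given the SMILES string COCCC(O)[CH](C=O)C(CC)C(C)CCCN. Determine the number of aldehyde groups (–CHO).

1

The aldehyde motif appears at heavy-atom position 8 in the SMILES.
Other groups present: 1 ether, 1 hydroxyl, 1 primary amine.
Aldehyde count: 1.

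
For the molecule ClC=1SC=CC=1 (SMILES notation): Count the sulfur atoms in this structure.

Scan the SMILES for S atoms (remember two-letter symbols like Cl and Br are single atoms).
Sulfur count: 1.

1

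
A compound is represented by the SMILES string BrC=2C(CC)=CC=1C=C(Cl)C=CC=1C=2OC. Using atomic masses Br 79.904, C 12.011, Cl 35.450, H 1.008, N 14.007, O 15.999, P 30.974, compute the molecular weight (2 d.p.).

299.59 g/mol

First, the molecular formula is C13H12BrClO (counting implicit H from valence).
  Br: 1 × 79.904 = 79.904
  C: 13 × 12.011 = 156.143
  Cl: 1 × 35.450 = 35.450
  H: 12 × 1.008 = 12.096
  O: 1 × 15.999 = 15.999
Sum: 1×79.904 + 13×12.011 + 1×35.450 + 12×1.008 + 1×15.999 = 299.592 → 299.59 g/mol.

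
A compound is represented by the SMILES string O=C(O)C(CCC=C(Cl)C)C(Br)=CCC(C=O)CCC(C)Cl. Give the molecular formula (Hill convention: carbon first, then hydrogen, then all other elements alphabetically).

Walk through each heavy atom and fill implicit hydrogens from standard valence (C 4, N 3, O 2, S 2, halogen 1):
  atom 1: O, bond orders sum to 2 (valence 2) → 0 H
  atom 2: C, bond orders sum to 4 (valence 4) → 0 H
  atom 3: O, bond orders sum to 1 (valence 2) → 1 H
  atom 4: C, bond orders sum to 3 (valence 4) → 1 H
  atom 5: C, bond orders sum to 2 (valence 4) → 2 H
  atom 6: C, bond orders sum to 2 (valence 4) → 2 H
  atom 7: C, bond orders sum to 3 (valence 4) → 1 H
  atom 8: C, bond orders sum to 4 (valence 4) → 0 H
  atom 9: Cl (halogen, monovalent) → 0 H
  atom 10: C, bond orders sum to 1 (valence 4) → 3 H
  atom 11: C, bond orders sum to 4 (valence 4) → 0 H
  atom 12: Br (halogen, monovalent) → 0 H
  atom 13: C, bond orders sum to 3 (valence 4) → 1 H
  atom 14: C, bond orders sum to 2 (valence 4) → 2 H
  atom 15: C, bond orders sum to 3 (valence 4) → 1 H
  atom 16: C, bond orders sum to 3 (valence 4) → 1 H
  atom 17: O, bond orders sum to 2 (valence 2) → 0 H
  atom 18: C, bond orders sum to 2 (valence 4) → 2 H
  atom 19: C, bond orders sum to 2 (valence 4) → 2 H
  atom 20: C, bond orders sum to 3 (valence 4) → 1 H
  atom 21: C, bond orders sum to 1 (valence 4) → 3 H
  atom 22: Cl (halogen, monovalent) → 0 H
Totals → C:16, H:23, Br:1, Cl:2, O:3.
In Hill order: C16H23BrCl2O3.

C16H23BrCl2O3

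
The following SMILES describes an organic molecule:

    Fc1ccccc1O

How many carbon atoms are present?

6

Count every carbon token in the SMILES (each C, including those in ring-closure positions and inside branches).
Carbon count: 6.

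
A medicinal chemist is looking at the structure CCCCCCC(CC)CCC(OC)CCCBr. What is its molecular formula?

C16H33BrO

Walk through each heavy atom and fill implicit hydrogens from standard valence (C 4, N 3, O 2, S 2, halogen 1):
  atom 1: C, bond orders sum to 1 (valence 4) → 3 H
  atom 2: C, bond orders sum to 2 (valence 4) → 2 H
  atom 3: C, bond orders sum to 2 (valence 4) → 2 H
  atom 4: C, bond orders sum to 2 (valence 4) → 2 H
  atom 5: C, bond orders sum to 2 (valence 4) → 2 H
  atom 6: C, bond orders sum to 2 (valence 4) → 2 H
  atom 7: C, bond orders sum to 3 (valence 4) → 1 H
  atom 8: C, bond orders sum to 2 (valence 4) → 2 H
  atom 9: C, bond orders sum to 1 (valence 4) → 3 H
  atom 10: C, bond orders sum to 2 (valence 4) → 2 H
  atom 11: C, bond orders sum to 2 (valence 4) → 2 H
  atom 12: C, bond orders sum to 3 (valence 4) → 1 H
  atom 13: O, bond orders sum to 2 (valence 2) → 0 H
  atom 14: C, bond orders sum to 1 (valence 4) → 3 H
  atom 15: C, bond orders sum to 2 (valence 4) → 2 H
  atom 16: C, bond orders sum to 2 (valence 4) → 2 H
  atom 17: C, bond orders sum to 2 (valence 4) → 2 H
  atom 18: Br (halogen, monovalent) → 0 H
Totals → C:16, H:33, Br:1, O:1.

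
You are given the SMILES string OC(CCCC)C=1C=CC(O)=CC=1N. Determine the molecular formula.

Walk through each heavy atom and fill implicit hydrogens from standard valence (C 4, N 3, O 2, S 2, halogen 1):
  atom 1: O, bond orders sum to 1 (valence 2) → 1 H
  atom 2: C, bond orders sum to 3 (valence 4) → 1 H
  atom 3: C, bond orders sum to 2 (valence 4) → 2 H
  atom 4: C, bond orders sum to 2 (valence 4) → 2 H
  atom 5: C, bond orders sum to 2 (valence 4) → 2 H
  atom 6: C, bond orders sum to 1 (valence 4) → 3 H
  atom 7: C, bond orders sum to 4 (valence 4) → 0 H
  atom 8: C, bond orders sum to 3 (valence 4) → 1 H
  atom 9: C, bond orders sum to 3 (valence 4) → 1 H
  atom 10: C, bond orders sum to 4 (valence 4) → 0 H
  atom 11: O, bond orders sum to 1 (valence 2) → 1 H
  atom 12: C, bond orders sum to 3 (valence 4) → 1 H
  atom 13: C, bond orders sum to 4 (valence 4) → 0 H
  atom 14: N, bond orders sum to 1 (valence 3) → 2 H
Totals → C:11, H:17, N:1, O:2.

C11H17NO2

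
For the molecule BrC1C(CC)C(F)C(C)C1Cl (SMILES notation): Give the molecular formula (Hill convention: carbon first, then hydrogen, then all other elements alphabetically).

C8H13BrClF

Walk through each heavy atom and fill implicit hydrogens from standard valence (C 4, N 3, O 2, S 2, halogen 1):
  atom 1: Br (halogen, monovalent) → 0 H
  atom 2: C, bond orders sum to 3 (valence 4) → 1 H
  atom 3: C, bond orders sum to 3 (valence 4) → 1 H
  atom 4: C, bond orders sum to 2 (valence 4) → 2 H
  atom 5: C, bond orders sum to 1 (valence 4) → 3 H
  atom 6: C, bond orders sum to 3 (valence 4) → 1 H
  atom 7: F (halogen, monovalent) → 0 H
  atom 8: C, bond orders sum to 3 (valence 4) → 1 H
  atom 9: C, bond orders sum to 1 (valence 4) → 3 H
  atom 10: C, bond orders sum to 3 (valence 4) → 1 H
  atom 11: Cl (halogen, monovalent) → 0 H
Totals → C:8, H:13, Br:1, Cl:1, F:1.
In Hill order: C8H13BrClF.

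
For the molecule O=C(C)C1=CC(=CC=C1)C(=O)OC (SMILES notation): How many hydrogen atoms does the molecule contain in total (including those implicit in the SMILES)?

Walk through each heavy atom and fill implicit hydrogens from standard valence (C 4, N 3, O 2, S 2, halogen 1):
  atom 1: O, bond orders sum to 2 (valence 2) → 0 H
  atom 2: C, bond orders sum to 4 (valence 4) → 0 H
  atom 3: C, bond orders sum to 1 (valence 4) → 3 H
  atom 4: C, bond orders sum to 4 (valence 4) → 0 H
  atom 5: C, bond orders sum to 3 (valence 4) → 1 H
  atom 6: C, bond orders sum to 4 (valence 4) → 0 H
  atom 7: C, bond orders sum to 3 (valence 4) → 1 H
  atom 8: C, bond orders sum to 3 (valence 4) → 1 H
  atom 9: C, bond orders sum to 3 (valence 4) → 1 H
  atom 10: C, bond orders sum to 4 (valence 4) → 0 H
  atom 11: O, bond orders sum to 2 (valence 2) → 0 H
  atom 12: O, bond orders sum to 2 (valence 2) → 0 H
  atom 13: C, bond orders sum to 1 (valence 4) → 3 H
Total hydrogens: 10.

10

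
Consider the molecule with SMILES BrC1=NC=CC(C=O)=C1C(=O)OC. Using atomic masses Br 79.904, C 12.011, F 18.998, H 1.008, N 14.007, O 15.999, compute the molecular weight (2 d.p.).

244.04 g/mol

First, the molecular formula is C8H6BrNO3 (counting implicit H from valence).
  Br: 1 × 79.904 = 79.904
  C: 8 × 12.011 = 96.088
  H: 6 × 1.008 = 6.048
  N: 1 × 14.007 = 14.007
  O: 3 × 15.999 = 47.997
Sum: 1×79.904 + 8×12.011 + 6×1.008 + 1×14.007 + 3×15.999 = 244.044 → 244.04 g/mol.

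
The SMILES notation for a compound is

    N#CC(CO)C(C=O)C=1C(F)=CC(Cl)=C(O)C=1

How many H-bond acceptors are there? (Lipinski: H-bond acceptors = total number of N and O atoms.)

4

N atoms: 1; O atoms: 3.
Lipinski HBA = 1 + 3 = 4.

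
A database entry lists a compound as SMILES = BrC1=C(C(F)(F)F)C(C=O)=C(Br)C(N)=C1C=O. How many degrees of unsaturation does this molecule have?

6

Molecular formula: C9H4Br2F3NO2.
DoU = (2C + 2 + N − H − X) / 2, where X is the halogen count and O/S are ignored.
    = (2·9 + 2 + 1 − 4 − 5) / 2 = 12 / 2 = 6.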